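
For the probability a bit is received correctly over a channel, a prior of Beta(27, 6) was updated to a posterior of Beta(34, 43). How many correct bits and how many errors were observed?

7 correct bits and 37 errors

Under Beta–binomial conjugacy the posterior parameters are (a+s, b+f).
Match parameters: s=34−27=7, f=43−6=37.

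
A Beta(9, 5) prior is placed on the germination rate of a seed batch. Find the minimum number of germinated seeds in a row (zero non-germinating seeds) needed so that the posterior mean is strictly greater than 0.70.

k = 3

After k germinated seeds and 0 non-germinating seeds the posterior is Beta(9+k, 5), with mean (9+k)/(9+5+k).
Set (9+k)/(14+k) > 0.70 and solve: k > (0.70·14 − 9)/(1 − 0.70) = 2.667.
The smallest integer exceeding 2.667 is 3, and checking k=3: (12)/(17) = 0.7059 > 0.70.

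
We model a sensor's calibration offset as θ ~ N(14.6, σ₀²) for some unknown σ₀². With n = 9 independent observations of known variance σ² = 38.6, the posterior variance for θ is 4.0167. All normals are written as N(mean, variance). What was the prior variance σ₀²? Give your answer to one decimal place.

σ₀² = 63.3

Posterior precision equals prior precision plus data precision: 1/σ_n² = 1/σ₀² + n/σ².
So 1/σ₀² = 1/4.0167 − 9/38.6 = 0.248961 − 0.233161 = 0.015800.
Hence σ₀² = 1/0.015800 ≈ 63.3.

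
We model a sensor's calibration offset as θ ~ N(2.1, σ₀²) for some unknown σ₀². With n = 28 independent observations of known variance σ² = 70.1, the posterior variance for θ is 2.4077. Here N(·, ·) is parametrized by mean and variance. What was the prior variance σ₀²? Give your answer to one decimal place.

σ₀² = 62.9

Posterior precision equals prior precision plus data precision: 1/σ_n² = 1/σ₀² + n/σ².
So 1/σ₀² = 1/2.4077 − 28/70.1 = 0.415334 − 0.399429 = 0.015905.
Hence σ₀² = 1/0.015905 ≈ 62.9.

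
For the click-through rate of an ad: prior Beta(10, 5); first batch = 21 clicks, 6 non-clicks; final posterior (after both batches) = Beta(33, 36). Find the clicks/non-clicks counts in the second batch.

2 clicks and 25 non-clicks

Because Beta–binomial updating is additive in the counts, the combined data contributed (α_post−α_prior, β_post−β_prior) successes and failures.
Total across both batches: 33−10=23 clicks, 36−5=31 non-clicks.
Subtract the first batch: 23−21=2 clicks and 31−6=25 non-clicks.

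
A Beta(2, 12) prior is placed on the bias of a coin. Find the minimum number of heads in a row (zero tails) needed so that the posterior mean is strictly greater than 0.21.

k = 2

After k heads and 0 tails the posterior is Beta(2+k, 12), with mean (2+k)/(2+12+k).
Set (2+k)/(14+k) > 0.21 and solve: k > (0.21·14 − 2)/(1 − 0.21) = 1.190.
The smallest integer exceeding 1.190 is 2, and checking k=2: (4)/(16) = 0.2500 > 0.21.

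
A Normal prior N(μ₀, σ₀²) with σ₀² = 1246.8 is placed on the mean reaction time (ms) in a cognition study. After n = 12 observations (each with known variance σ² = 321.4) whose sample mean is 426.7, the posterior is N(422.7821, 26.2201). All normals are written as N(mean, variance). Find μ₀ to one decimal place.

μ₀ = 240.4

With known observation variance, the Normal–Normal posterior has precision τ_n = τ₀ + n/σ² and mean μ_n = (τ₀μ₀ + (n/σ²)x̄)/τ_n.
Here τ₀ = 1/1246.8 = 0.000802 and τ_data = 12/321.4 = 0.037337, so τ_n = 0.038139.
Rearranging for μ₀: μ₀ = (μ_n·τ_n − τ_data·x̄)/τ₀ = (422.7821·0.038139 − 0.037337·426.7) / 0.000802 = 0.192789/0.000802 ≈ 240.4.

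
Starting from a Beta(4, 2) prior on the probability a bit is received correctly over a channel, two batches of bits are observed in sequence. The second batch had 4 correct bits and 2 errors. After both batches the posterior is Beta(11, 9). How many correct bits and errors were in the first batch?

3 correct bits and 5 errors

Sequential conjugate updates are equivalent to a single update on the pooled data, so total successes = posterior α − prior α and total failures = posterior β − prior β.
Total across both batches: 11−4=7 correct bits, 9−2=7 errors.
Subtract the second batch: 7−4=3 correct bits and 7−2=5 errors.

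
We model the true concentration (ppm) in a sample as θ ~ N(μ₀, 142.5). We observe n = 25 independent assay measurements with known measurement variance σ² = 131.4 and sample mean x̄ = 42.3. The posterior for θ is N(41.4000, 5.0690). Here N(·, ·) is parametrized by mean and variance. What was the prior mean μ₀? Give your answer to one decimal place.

μ₀ = 17.0

With known observation variance, the Normal–Normal posterior has precision τ_n = τ₀ + n/σ² and mean μ_n = (τ₀μ₀ + (n/σ²)x̄)/τ_n.
Here τ₀ = 1/142.5 = 0.007018 and τ_data = 25/131.4 = 0.190259, so τ_n = 0.197277.
Rearranging for μ₀: μ₀ = (μ_n·τ_n − τ_data·x̄)/τ₀ = (41.4000·0.197277 − 0.190259·42.3) / 0.007018 = 0.119312/0.007018 ≈ 17.0.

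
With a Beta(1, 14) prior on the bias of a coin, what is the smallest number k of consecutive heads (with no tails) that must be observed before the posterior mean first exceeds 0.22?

After k heads and 0 tails the posterior is Beta(1+k, 14), with mean (1+k)/(1+14+k).
Set (1+k)/(15+k) > 0.22 and solve: k > (0.22·15 − 1)/(1 − 0.22) = 2.949.
The smallest integer exceeding 2.949 is 3.

k = 3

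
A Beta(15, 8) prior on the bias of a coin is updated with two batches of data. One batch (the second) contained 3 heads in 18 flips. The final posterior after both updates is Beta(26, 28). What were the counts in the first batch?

Sequential conjugate updates are equivalent to a single update on the pooled data, so total successes = posterior α − prior α and total failures = posterior β − prior β.
Total across both batches: 26−15=11 heads, 28−8=20 tails.
Subtract the second batch: 11−3=8 heads and 20−15=5 tails.

8 heads and 5 tails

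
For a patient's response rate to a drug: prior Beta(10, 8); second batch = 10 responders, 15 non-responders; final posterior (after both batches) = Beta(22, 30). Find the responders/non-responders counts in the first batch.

2 responders and 7 non-responders

Because Beta–binomial updating is additive in the counts, the combined data contributed (α_post−α_prior, β_post−β_prior) successes and failures.
Total across both batches: 22−10=12 responders, 30−8=22 non-responders.
Subtract the second batch: 12−10=2 responders and 22−15=7 non-responders.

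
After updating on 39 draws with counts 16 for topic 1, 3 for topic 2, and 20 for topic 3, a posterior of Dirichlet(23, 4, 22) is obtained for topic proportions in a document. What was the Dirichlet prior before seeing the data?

Dirichlet(7, 1, 2)

For a Dirichlet(α) prior with multinomial counts c, the posterior is Dirichlet(α + c) componentwise.
Subtract each count from the matching posterior parameter: 23−16=7, 4−3=1, 22−20=2.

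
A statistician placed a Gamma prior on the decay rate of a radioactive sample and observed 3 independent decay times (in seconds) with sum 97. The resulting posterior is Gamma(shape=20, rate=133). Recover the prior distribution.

Gamma(shape=17, rate=36)

For an exponential likelihood with a Gamma(α, β) prior on the rate, n observations with total T give posterior Gamma(α+n, β+T).
So α = 20 − 3 = 17 and β = 133 − 97 = 36.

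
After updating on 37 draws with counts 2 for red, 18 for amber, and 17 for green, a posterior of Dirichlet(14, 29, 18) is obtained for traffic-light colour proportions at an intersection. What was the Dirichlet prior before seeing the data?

For a Dirichlet(α) prior with multinomial counts c, the posterior is Dirichlet(α + c) componentwise.
Subtract each count from the matching posterior parameter: 14−2=12, 29−18=11, 18−17=1.

Dirichlet(12, 11, 1)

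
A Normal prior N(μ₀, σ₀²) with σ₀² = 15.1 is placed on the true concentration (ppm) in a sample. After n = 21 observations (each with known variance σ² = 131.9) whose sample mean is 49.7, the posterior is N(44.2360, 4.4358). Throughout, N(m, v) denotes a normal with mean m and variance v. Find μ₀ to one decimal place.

With known observation variance, the Normal–Normal posterior has precision τ_n = τ₀ + n/σ² and mean μ_n = (τ₀μ₀ + (n/σ²)x̄)/τ_n.
Here τ₀ = 1/15.1 = 0.066225 and τ_data = 21/131.9 = 0.159212, so τ_n = 0.225437.
Rearranging for μ₀: μ₀ = (μ_n·τ_n − τ_data·x̄)/τ₀ = (44.2360·0.225437 − 0.159212·49.7) / 0.066225 = 2.059595/0.066225 ≈ 31.1.

μ₀ = 31.1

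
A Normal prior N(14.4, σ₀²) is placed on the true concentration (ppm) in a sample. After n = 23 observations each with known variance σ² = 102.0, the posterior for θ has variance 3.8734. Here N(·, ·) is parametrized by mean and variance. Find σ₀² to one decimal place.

For the Normal–Normal model with known σ², precisions add: τ_n = τ₀ + n/σ².
So 1/σ₀² = 1/3.8734 − 23/102.0 = 0.258171 − 0.225490 = 0.032681.
Hence σ₀² = 1/0.032681 ≈ 30.6.

σ₀² = 30.6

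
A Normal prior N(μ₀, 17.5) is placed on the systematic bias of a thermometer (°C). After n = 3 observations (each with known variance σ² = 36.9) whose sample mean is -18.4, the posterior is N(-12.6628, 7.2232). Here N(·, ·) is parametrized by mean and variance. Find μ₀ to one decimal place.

The posterior mean is a precision-weighted average: μ_n = (τ₀μ₀ + τ_data·x̄)/(τ₀+τ_data), with τ₀=1/σ₀² and τ_data=n/σ².
Here τ₀ = 1/17.5 = 0.057143 and τ_data = 3/36.9 = 0.081301, so τ_n = 0.138444.
Rearranging for μ₀: μ₀ = (μ_n·τ_n − τ_data·x̄)/τ₀ = (-12.6628·0.138444 − 0.081301·-18.4) / 0.057143 = -0.257150/0.057143 ≈ -4.5.

μ₀ = -4.5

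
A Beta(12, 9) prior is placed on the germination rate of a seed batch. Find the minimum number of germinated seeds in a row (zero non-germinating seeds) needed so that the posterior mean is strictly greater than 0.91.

k = 80

After k germinated seeds and 0 non-germinating seeds the posterior is Beta(12+k, 9), with mean (12+k)/(12+9+k).
Set (12+k)/(21+k) > 0.91 and solve: k > (0.91·21 − 12)/(1 − 0.91) = 79.000.
The smallest integer exceeding 79.000 is 80.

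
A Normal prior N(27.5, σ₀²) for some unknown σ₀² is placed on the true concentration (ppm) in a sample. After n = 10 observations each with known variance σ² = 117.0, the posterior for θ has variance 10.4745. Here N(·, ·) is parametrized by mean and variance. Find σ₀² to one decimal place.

Posterior precision equals prior precision plus data precision: 1/σ_n² = 1/σ₀² + n/σ².
So 1/σ₀² = 1/10.4745 − 10/117.0 = 0.095470 − 0.085470 = 0.010000.
Hence σ₀² = 1/0.010000 ≈ 100.0.

σ₀² = 100.0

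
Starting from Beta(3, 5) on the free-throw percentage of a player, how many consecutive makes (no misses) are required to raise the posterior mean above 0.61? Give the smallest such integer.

After k makes and 0 misses the posterior is Beta(3+k, 5), with mean (3+k)/(3+5+k).
Set (3+k)/(8+k) > 0.61 and solve: k > (0.61·8 − 3)/(1 − 0.61) = 4.821.
The smallest integer exceeding 4.821 is 5.

k = 5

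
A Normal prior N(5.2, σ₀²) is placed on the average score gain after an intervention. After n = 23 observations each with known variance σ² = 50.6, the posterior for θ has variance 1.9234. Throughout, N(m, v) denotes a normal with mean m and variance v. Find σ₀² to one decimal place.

σ₀² = 15.3

Posterior precision equals prior precision plus data precision: 1/σ_n² = 1/σ₀² + n/σ².
So 1/σ₀² = 1/1.9234 − 23/50.6 = 0.519913 − 0.454545 = 0.065368.
Hence σ₀² = 1/0.065368 ≈ 15.3.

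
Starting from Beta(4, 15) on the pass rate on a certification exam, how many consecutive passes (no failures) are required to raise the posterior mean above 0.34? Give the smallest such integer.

k = 4

After k passes and 0 failures the posterior is Beta(4+k, 15), with mean (4+k)/(4+15+k).
Set (4+k)/(19+k) > 0.34 and solve: k > (0.34·19 − 4)/(1 − 0.34) = 3.727.
The smallest integer exceeding 3.727 is 4.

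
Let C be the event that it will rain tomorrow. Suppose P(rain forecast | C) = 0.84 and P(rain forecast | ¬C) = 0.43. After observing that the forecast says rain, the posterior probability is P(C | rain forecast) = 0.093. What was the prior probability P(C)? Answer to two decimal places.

Bayes' rule in odds form gives O(C|E) = O(C)·[P(E|C)/P(E|¬C)], hence O(C) = O(C|E)/LR.
Posterior odds = 0.093/(1−0.093) = 0.1025. LR = 0.84/0.43 = 1.9535.
Prior odds = 0.1025/1.9535 = 0.0525, so P(C) = 0.0525/(1+0.0525) ≈ 0.05.

P(C) = 0.05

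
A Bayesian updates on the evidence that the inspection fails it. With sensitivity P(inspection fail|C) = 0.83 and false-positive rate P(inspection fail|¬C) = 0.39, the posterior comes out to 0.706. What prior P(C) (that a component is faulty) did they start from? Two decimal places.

Bayes' rule in odds form gives O(C|E) = O(C)·[P(E|C)/P(E|¬C)], hence O(C) = O(C|E)/LR.
Posterior odds = 0.706/(1−0.706) = 2.4014. LR = 0.83/0.39 = 2.1282.
Prior odds = 2.4014/2.1282 = 1.1284, so P(C) = 1.1284/(1+1.1284) ≈ 0.53.

P(C) = 0.53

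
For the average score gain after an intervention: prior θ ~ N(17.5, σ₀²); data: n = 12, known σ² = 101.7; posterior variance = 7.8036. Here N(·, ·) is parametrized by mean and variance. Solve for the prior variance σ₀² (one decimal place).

σ₀² = 98.5

For the Normal–Normal model with known σ², precisions add: τ_n = τ₀ + n/σ².
So 1/σ₀² = 1/7.8036 − 12/101.7 = 0.128146 − 0.117994 = 0.010152.
Hence σ₀² = 1/0.010152 ≈ 98.5.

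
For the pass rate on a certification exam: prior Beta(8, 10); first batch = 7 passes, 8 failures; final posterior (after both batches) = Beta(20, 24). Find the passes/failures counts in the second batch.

Sequential conjugate updates are equivalent to a single update on the pooled data, so total successes = posterior α − prior α and total failures = posterior β − prior β.
Total across both batches: 20−8=12 passes, 24−10=14 failures.
Subtract the first batch: 12−7=5 passes and 14−8=6 failures.

5 passes and 6 failures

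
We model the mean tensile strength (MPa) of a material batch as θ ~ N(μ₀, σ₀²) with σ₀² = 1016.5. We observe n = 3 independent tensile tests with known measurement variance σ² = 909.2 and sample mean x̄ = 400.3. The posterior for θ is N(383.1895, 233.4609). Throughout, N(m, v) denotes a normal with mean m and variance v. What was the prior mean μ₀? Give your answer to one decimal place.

The posterior mean is a precision-weighted average: μ_n = (τ₀μ₀ + τ_data·x̄)/(τ₀+τ_data), with τ₀=1/σ₀² and τ_data=n/σ².
Here τ₀ = 1/1016.5 = 0.000984 and τ_data = 3/909.2 = 0.003300, so τ_n = 0.004284.
Rearranging for μ₀: μ₀ = (μ_n·τ_n − τ_data·x̄)/τ₀ = (383.1895·0.004284 − 0.003300·400.3) / 0.000984 = 0.320594/0.000984 ≈ 325.8.

μ₀ = 325.8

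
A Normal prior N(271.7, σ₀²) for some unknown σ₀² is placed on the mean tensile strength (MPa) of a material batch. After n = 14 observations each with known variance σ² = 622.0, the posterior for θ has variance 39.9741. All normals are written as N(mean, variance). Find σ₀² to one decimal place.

For the Normal–Normal model with known σ², precisions add: τ_n = τ₀ + n/σ².
So 1/σ₀² = 1/39.9741 − 14/622.0 = 0.025016 − 0.022508 = 0.002508.
Hence σ₀² = 1/0.002508 ≈ 398.7.

σ₀² = 398.7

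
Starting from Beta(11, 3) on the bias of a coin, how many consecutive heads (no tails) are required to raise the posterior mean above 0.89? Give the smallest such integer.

After k heads and 0 tails the posterior is Beta(11+k, 3), with mean (11+k)/(11+3+k).
Set (11+k)/(14+k) > 0.89 and solve: k > (0.89·14 − 11)/(1 − 0.89) = 13.273.
The smallest integer exceeding 13.273 is 14.

k = 14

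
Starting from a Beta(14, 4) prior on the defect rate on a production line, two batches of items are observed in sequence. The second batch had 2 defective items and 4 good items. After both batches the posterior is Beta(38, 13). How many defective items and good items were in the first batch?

22 defective items and 5 good items

Because Beta–binomial updating is additive in the counts, the combined data contributed (α_post−α_prior, β_post−β_prior) successes and failures.
Total across both batches: 38−14=24 defective items, 13−4=9 good items.
Subtract the second batch: 24−2=22 defective items and 9−4=5 good items.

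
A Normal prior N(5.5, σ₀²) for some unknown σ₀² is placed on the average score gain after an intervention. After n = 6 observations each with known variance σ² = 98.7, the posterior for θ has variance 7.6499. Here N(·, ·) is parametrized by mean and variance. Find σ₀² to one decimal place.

For the Normal–Normal model with known σ², precisions add: τ_n = τ₀ + n/σ².
So 1/σ₀² = 1/7.6499 − 6/98.7 = 0.130721 − 0.060790 = 0.069931.
Hence σ₀² = 1/0.069931 ≈ 14.3.

σ₀² = 14.3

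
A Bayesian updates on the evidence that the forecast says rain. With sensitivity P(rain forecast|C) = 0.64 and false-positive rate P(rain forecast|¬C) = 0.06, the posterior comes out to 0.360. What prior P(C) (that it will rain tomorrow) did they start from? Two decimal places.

P(C) = 0.05

Bayes' rule in odds form gives O(C|E) = O(C)·[P(E|C)/P(E|¬C)], hence O(C) = O(C|E)/LR.
Posterior odds = 0.360/(1−0.360) = 0.5625. LR = 0.64/0.06 = 10.6667.
Prior odds = 0.5625/10.6667 = 0.0527, so P(C) = 0.0527/(1+0.0527) ≈ 0.05.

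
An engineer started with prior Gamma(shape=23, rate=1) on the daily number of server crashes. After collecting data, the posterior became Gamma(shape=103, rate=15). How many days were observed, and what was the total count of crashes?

n = 14 days with total 80 crashes

Gamma–Poisson conjugacy: posterior shape = α + Σxᵢ, posterior rate = β + n.
Matching: Σxᵢ = 103 − 23 = 80 and n = 15 − 1 = 14.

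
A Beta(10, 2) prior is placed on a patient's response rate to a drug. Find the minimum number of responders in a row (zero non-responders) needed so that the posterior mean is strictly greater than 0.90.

k = 9

After k responders and 0 non-responders the posterior is Beta(10+k, 2), with mean (10+k)/(10+2+k).
Set (10+k)/(12+k) > 0.90 and solve: k > (0.90·12 − 10)/(1 − 0.90) = 8.000.
The smallest integer exceeding 8.000 is 9.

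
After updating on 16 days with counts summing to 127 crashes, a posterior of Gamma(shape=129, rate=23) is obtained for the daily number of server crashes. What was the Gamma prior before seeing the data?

Gamma(shape=2, rate=7)

Gamma–Poisson conjugacy: posterior shape = α + Σxᵢ, posterior rate = β + n.
So α = 129 − 127 = 2 and β = 23 − 16 = 7.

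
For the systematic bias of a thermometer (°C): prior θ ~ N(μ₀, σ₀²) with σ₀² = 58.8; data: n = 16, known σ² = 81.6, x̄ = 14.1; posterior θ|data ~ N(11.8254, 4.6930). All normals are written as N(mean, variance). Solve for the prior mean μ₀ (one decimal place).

μ₀ = -14.4

With known observation variance, the Normal–Normal posterior has precision τ_n = τ₀ + n/σ² and mean μ_n = (τ₀μ₀ + (n/σ²)x̄)/τ_n.
Here τ₀ = 1/58.8 = 0.017007 and τ_data = 16/81.6 = 0.196078, so τ_n = 0.213085.
Rearranging for μ₀: μ₀ = (μ_n·τ_n − τ_data·x̄)/τ₀ = (11.8254·0.213085 − 0.196078·14.1) / 0.017007 = -0.244884/0.017007 ≈ -14.4.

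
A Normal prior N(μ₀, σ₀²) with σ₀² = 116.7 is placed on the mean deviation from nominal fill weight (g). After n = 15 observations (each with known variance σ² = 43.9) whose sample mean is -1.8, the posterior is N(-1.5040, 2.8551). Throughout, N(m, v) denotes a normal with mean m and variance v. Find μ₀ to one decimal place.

μ₀ = 10.3

With known observation variance, the Normal–Normal posterior has precision τ_n = τ₀ + n/σ² and mean μ_n = (τ₀μ₀ + (n/σ²)x̄)/τ_n.
Here τ₀ = 1/116.7 = 0.008569 and τ_data = 15/43.9 = 0.341686, so τ_n = 0.350255.
Rearranging for μ₀: μ₀ = (μ_n·τ_n − τ_data·x̄)/τ₀ = (-1.5040·0.350255 − 0.341686·-1.8) / 0.008569 = 0.088251/0.008569 ≈ 10.3.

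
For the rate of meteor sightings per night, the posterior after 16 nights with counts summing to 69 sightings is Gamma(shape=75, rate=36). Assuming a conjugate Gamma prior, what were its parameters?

Gamma(shape=6, rate=20)

A Gamma(α, β) prior (rate parametrization) on a Poisson rate with n observations summing to S gives posterior Gamma(α+S, β+n).
So α = 75 − 69 = 6 and β = 36 − 16 = 20.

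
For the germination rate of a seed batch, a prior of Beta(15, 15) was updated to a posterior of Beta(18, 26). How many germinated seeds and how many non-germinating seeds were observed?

Under Beta–binomial conjugacy the posterior parameters are (a+s, b+f).
Match parameters: s=18−15=3, f=26−15=11.

3 germinated seeds and 11 non-germinating seeds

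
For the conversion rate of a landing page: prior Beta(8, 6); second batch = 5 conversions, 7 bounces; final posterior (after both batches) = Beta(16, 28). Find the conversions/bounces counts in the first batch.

3 conversions and 15 bounces

Because Beta–binomial updating is additive in the counts, the combined data contributed (α_post−α_prior, β_post−β_prior) successes and failures.
Total across both batches: 16−8=8 conversions, 28−6=22 bounces.
Subtract the second batch: 8−5=3 conversions and 22−7=15 bounces.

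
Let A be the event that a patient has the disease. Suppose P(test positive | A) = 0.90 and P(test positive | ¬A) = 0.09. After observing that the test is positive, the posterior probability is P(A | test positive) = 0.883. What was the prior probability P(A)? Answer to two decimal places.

P(A) = 0.43

Bayes' rule in odds form gives O(A|E) = O(A)·[P(E|A)/P(E|¬A)], hence O(A) = O(A|E)/LR.
Posterior odds = 0.883/(1−0.883) = 7.5470. LR = 0.90/0.09 = 10.0000.
Prior odds = 7.5470/10.0000 = 0.7547, so P(A) = 0.7547/(1+0.7547) ≈ 0.43.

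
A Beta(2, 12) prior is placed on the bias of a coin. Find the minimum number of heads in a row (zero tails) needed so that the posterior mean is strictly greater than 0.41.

k = 7

After k heads and 0 tails the posterior is Beta(2+k, 12), with mean (2+k)/(2+12+k).
Set (2+k)/(14+k) > 0.41 and solve: k > (0.41·14 − 2)/(1 − 0.41) = 6.339.
The smallest integer exceeding 6.339 is 7.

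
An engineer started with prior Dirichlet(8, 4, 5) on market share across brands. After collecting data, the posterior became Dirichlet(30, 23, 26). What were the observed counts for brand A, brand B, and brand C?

counts (22, 19, 21)

For a Dirichlet(α) prior with multinomial counts c, the posterior is Dirichlet(α + c) componentwise.
Counts are posterior − prior componentwise: 30−8=22, 23−4=19, 26−5=21.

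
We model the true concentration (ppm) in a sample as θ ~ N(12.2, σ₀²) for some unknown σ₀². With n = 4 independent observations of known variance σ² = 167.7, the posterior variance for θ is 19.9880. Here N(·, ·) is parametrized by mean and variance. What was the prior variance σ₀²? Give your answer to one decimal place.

For the Normal–Normal model with known σ², precisions add: τ_n = τ₀ + n/σ².
So 1/σ₀² = 1/19.9880 − 4/167.7 = 0.050030 − 0.023852 = 0.026178.
Hence σ₀² = 1/0.026178 ≈ 38.2.

σ₀² = 38.2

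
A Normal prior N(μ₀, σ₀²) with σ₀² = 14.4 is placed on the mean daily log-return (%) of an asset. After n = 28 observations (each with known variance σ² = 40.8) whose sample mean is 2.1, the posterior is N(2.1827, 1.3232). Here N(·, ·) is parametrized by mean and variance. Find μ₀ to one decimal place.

With known observation variance, the Normal–Normal posterior has precision τ_n = τ₀ + n/σ² and mean μ_n = (τ₀μ₀ + (n/σ²)x̄)/τ_n.
Here τ₀ = 1/14.4 = 0.069444 and τ_data = 28/40.8 = 0.686275, so τ_n = 0.755719.
Rearranging for μ₀: μ₀ = (μ_n·τ_n − τ_data·x̄)/τ₀ = (2.1827·0.755719 − 0.686275·2.1) / 0.069444 = 0.208330/0.069444 ≈ 3.0.

μ₀ = 3.0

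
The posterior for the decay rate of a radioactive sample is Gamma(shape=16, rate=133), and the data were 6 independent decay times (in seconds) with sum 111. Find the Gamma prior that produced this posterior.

Gamma(shape=10, rate=22)

Gamma–exponential conjugacy: posterior shape = α + n, posterior rate = β + Σtᵢ.
So α = 16 − 6 = 10 and β = 133 − 111 = 22.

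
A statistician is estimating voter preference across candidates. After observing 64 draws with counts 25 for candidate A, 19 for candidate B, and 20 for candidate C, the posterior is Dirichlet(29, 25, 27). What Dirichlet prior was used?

For a Dirichlet(α) prior with multinomial counts c, the posterior is Dirichlet(α + c) componentwise.
Subtract each count from the matching posterior parameter: 29−25=4, 25−19=6, 27−20=7.

Dirichlet(4, 6, 7)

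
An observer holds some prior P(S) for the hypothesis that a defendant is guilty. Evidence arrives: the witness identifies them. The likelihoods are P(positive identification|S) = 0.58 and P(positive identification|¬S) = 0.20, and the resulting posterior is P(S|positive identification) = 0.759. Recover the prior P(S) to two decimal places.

P(S) = 0.52

In odds form, posterior odds = prior odds × likelihood ratio, so prior odds = posterior odds ÷ LR.
Posterior odds = 0.759/(1−0.759) = 3.1494. LR = 0.58/0.20 = 2.9000.
Prior odds = 3.1494/2.9000 = 1.0860, so P(S) = 1.0860/(1+1.0860) ≈ 0.52.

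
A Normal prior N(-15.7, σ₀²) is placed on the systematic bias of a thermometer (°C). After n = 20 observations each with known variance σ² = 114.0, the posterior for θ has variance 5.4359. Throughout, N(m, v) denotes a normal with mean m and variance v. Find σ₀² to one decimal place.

For the Normal–Normal model with known σ², precisions add: τ_n = τ₀ + n/σ².
So 1/σ₀² = 1/5.4359 − 20/114.0 = 0.183962 − 0.175439 = 0.008523.
Hence σ₀² = 1/0.008523 ≈ 117.3.

σ₀² = 117.3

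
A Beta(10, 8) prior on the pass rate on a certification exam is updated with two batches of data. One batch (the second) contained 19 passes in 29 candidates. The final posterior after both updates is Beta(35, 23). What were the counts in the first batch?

6 passes and 5 failures

Sequential conjugate updates are equivalent to a single update on the pooled data, so total successes = posterior α − prior α and total failures = posterior β − prior β.
Total across both batches: 35−10=25 passes, 23−8=15 failures.
Subtract the second batch: 25−19=6 passes and 15−10=5 failures.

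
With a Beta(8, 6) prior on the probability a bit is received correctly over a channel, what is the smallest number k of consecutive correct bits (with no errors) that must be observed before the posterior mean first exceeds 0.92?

After k correct bits and 0 errors the posterior is Beta(8+k, 6), with mean (8+k)/(8+6+k).
Set (8+k)/(14+k) > 0.92 and solve: k > (0.92·14 − 8)/(1 − 0.92) = 61.000.
The smallest integer exceeding 61.000 is 62, and checking k=62: (70)/(76) = 0.9211 > 0.92.

k = 62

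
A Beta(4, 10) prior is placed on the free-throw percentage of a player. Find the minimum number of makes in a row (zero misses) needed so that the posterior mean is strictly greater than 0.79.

k = 34

After k makes and 0 misses the posterior is Beta(4+k, 10), with mean (4+k)/(4+10+k).
Set (4+k)/(14+k) > 0.79 and solve: k > (0.79·14 − 4)/(1 − 0.79) = 33.619.
The smallest integer exceeding 33.619 is 34, and checking k=34: (38)/(48) = 0.7917 > 0.79.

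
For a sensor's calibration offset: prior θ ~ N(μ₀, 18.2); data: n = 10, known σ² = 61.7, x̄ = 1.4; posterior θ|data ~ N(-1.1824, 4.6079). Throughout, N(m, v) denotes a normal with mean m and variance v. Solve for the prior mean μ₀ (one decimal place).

μ₀ = -8.8

The posterior mean is a precision-weighted average: μ_n = (τ₀μ₀ + τ_data·x̄)/(τ₀+τ_data), with τ₀=1/σ₀² and τ_data=n/σ².
Here τ₀ = 1/18.2 = 0.054945 and τ_data = 10/61.7 = 0.162075, so τ_n = 0.217020.
Rearranging for μ₀: μ₀ = (μ_n·τ_n − τ_data·x̄)/τ₀ = (-1.1824·0.217020 − 0.162075·1.4) / 0.054945 = -0.483509/0.054945 ≈ -8.8.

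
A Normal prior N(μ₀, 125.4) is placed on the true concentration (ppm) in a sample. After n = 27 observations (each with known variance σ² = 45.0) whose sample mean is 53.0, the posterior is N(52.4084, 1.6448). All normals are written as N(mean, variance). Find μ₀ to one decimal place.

The posterior mean is a precision-weighted average: μ_n = (τ₀μ₀ + τ_data·x̄)/(τ₀+τ_data), with τ₀=1/σ₀² and τ_data=n/σ².
Here τ₀ = 1/125.4 = 0.007974 and τ_data = 27/45.0 = 0.600000, so τ_n = 0.607974.
Rearranging for μ₀: μ₀ = (μ_n·τ_n − τ_data·x̄)/τ₀ = (52.4084·0.607974 − 0.600000·53.0) / 0.007974 = 0.062945/0.007974 ≈ 7.9.

μ₀ = 7.9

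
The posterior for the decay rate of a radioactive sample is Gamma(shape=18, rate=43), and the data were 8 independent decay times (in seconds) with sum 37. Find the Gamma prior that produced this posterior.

Gamma(shape=10, rate=6)

Gamma–exponential conjugacy: posterior shape = α + n, posterior rate = β + Σtᵢ.
So α = 18 − 8 = 10 and β = 43 − 37 = 6.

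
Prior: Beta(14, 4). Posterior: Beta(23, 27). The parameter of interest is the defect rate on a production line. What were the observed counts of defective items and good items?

Beta is conjugate to the binomial likelihood: posterior = Beta(a+s, b+f).
Match parameters: s=23−14=9, f=27−4=23.

9 defective items and 23 good items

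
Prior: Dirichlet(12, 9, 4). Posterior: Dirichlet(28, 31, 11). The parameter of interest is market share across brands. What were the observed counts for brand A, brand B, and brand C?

For a Dirichlet(α) prior with multinomial counts c, the posterior is Dirichlet(α + c) componentwise.
Counts are posterior − prior componentwise: 28−12=16, 31−9=22, 11−4=7.

counts (16, 22, 7)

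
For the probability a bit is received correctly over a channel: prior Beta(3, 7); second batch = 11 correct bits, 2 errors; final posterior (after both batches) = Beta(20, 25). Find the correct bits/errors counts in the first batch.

6 correct bits and 16 errors

Sequential conjugate updates are equivalent to a single update on the pooled data, so total successes = posterior α − prior α and total failures = posterior β − prior β.
Total across both batches: 20−3=17 correct bits, 25−7=18 errors.
Subtract the second batch: 17−11=6 correct bits and 18−2=16 errors.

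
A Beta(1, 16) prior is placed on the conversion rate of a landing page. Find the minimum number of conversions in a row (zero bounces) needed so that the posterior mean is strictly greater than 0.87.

After k conversions and 0 bounces the posterior is Beta(1+k, 16), with mean (1+k)/(1+16+k).
Set (1+k)/(17+k) > 0.87 and solve: k > (0.87·17 − 1)/(1 − 0.87) = 106.077.
The smallest integer exceeding 106.077 is 107, and checking k=107: (108)/(124) = 0.8710 > 0.87.

k = 107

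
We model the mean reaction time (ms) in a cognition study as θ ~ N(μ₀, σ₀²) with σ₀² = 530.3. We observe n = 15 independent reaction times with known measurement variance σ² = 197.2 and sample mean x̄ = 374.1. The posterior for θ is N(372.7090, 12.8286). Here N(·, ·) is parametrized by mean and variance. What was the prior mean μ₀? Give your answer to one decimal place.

With known observation variance, the Normal–Normal posterior has precision τ_n = τ₀ + n/σ² and mean μ_n = (τ₀μ₀ + (n/σ²)x̄)/τ_n.
Here τ₀ = 1/530.3 = 0.001886 and τ_data = 15/197.2 = 0.076065, so τ_n = 0.077951.
Rearranging for μ₀: μ₀ = (μ_n·τ_n − τ_data·x̄)/τ₀ = (372.7090·0.077951 − 0.076065·374.1) / 0.001886 = 0.597123/0.001886 ≈ 316.6.

μ₀ = 316.6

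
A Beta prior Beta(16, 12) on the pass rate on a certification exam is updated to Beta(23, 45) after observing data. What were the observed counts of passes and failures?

Under Beta–binomial conjugacy the posterior parameters are (a+s, b+f).
Match parameters: s=23−16=7, f=45−12=33.

7 passes and 33 failures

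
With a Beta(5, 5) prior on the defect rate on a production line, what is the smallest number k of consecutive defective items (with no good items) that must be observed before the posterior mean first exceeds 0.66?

After k defective items and 0 good items the posterior is Beta(5+k, 5), with mean (5+k)/(5+5+k).
Set (5+k)/(10+k) > 0.66 and solve: k > (0.66·10 − 5)/(1 − 0.66) = 4.706.
The smallest integer exceeding 4.706 is 5.

k = 5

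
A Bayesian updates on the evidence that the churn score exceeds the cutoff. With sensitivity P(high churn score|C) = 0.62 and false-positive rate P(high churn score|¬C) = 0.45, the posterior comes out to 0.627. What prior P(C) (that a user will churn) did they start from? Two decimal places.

In odds form, posterior odds = prior odds × likelihood ratio, so prior odds = posterior odds ÷ LR.
Posterior odds = 0.627/(1−0.627) = 1.6810. LR = 0.62/0.45 = 1.3778.
Prior odds = 1.6810/1.3778 = 1.2201, so P(C) = 1.2201/(1+1.2201) ≈ 0.55.

P(C) = 0.55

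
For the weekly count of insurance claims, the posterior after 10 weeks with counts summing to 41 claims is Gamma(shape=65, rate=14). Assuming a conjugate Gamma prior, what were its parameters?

A Gamma(α, β) prior (rate parametrization) on a Poisson rate with n observations summing to S gives posterior Gamma(α+S, β+n).
So α = 65 − 41 = 24 and β = 14 − 10 = 4.

Gamma(shape=24, rate=4)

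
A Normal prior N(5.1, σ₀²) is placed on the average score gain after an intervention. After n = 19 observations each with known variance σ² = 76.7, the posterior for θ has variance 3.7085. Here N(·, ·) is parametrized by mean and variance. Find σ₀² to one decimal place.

For the Normal–Normal model with known σ², precisions add: τ_n = τ₀ + n/σ².
So 1/σ₀² = 1/3.7085 − 19/76.7 = 0.269651 − 0.247718 = 0.021933.
Hence σ₀² = 1/0.021933 ≈ 45.6.

σ₀² = 45.6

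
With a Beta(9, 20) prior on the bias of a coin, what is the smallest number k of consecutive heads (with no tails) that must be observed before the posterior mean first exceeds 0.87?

k = 125

After k heads and 0 tails the posterior is Beta(9+k, 20), with mean (9+k)/(9+20+k).
Set (9+k)/(29+k) > 0.87 and solve: k > (0.87·29 − 9)/(1 − 0.87) = 124.846.
The smallest integer exceeding 124.846 is 125, and checking k=125: (134)/(154) = 0.8701 > 0.87.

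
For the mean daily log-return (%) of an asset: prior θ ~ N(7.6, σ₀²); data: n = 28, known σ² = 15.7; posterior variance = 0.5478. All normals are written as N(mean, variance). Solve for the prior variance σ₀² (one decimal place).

σ₀² = 23.8

Posterior precision equals prior precision plus data precision: 1/σ_n² = 1/σ₀² + n/σ².
So 1/σ₀² = 1/0.5478 − 28/15.7 = 1.825484 − 1.783439 = 0.042045.
Hence σ₀² = 1/0.042045 ≈ 23.8.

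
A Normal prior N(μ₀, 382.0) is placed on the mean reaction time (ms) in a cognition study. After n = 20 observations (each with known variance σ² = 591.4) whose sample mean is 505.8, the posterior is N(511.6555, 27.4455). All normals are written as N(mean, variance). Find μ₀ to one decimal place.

With known observation variance, the Normal–Normal posterior has precision τ_n = τ₀ + n/σ² and mean μ_n = (τ₀μ₀ + (n/σ²)x̄)/τ_n.
Here τ₀ = 1/382.0 = 0.002618 and τ_data = 20/591.4 = 0.033818, so τ_n = 0.036436.
Rearranging for μ₀: μ₀ = (μ_n·τ_n − τ_data·x̄)/τ₀ = (511.6555·0.036436 − 0.033818·505.8) / 0.002618 = 1.537535/0.002618 ≈ 587.3.

μ₀ = 587.3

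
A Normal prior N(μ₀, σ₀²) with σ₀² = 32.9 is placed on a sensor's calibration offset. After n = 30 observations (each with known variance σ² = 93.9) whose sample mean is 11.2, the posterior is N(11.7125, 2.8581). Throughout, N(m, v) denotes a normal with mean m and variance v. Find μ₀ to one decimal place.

μ₀ = 17.1

The posterior mean is a precision-weighted average: μ_n = (τ₀μ₀ + τ_data·x̄)/(τ₀+τ_data), with τ₀=1/σ₀² and τ_data=n/σ².
Here τ₀ = 1/32.9 = 0.030395 and τ_data = 30/93.9 = 0.319489, so τ_n = 0.349884.
Rearranging for μ₀: μ₀ = (μ_n·τ_n − τ_data·x̄)/τ₀ = (11.7125·0.349884 − 0.319489·11.2) / 0.030395 = 0.519740/0.030395 ≈ 17.1.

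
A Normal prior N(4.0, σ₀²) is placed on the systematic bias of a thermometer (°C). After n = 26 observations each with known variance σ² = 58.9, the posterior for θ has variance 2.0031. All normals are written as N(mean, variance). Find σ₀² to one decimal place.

σ₀² = 17.3

For the Normal–Normal model with known σ², precisions add: τ_n = τ₀ + n/σ².
So 1/σ₀² = 1/2.0031 − 26/58.9 = 0.499226 − 0.441426 = 0.057800.
Hence σ₀² = 1/0.057800 ≈ 17.3.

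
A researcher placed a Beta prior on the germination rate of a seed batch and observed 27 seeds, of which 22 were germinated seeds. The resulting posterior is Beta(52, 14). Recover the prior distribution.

Under Beta–binomial conjugacy the posterior parameters are (a+s, b+f).
So a = 52 − 22 = 30 and b = 14 − 5 = 9.

Beta(30, 9)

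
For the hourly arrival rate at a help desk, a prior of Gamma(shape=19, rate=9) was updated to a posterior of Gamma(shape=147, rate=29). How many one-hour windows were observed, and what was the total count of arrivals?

Gamma–Poisson conjugacy: posterior shape = α + Σxᵢ, posterior rate = β + n.
Matching: Σxᵢ = 147 − 19 = 128 and n = 29 − 9 = 20.

n = 20 one-hour windows with total 128 arrivals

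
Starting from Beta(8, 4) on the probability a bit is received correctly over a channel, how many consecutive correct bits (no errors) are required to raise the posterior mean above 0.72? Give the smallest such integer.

k = 3

After k correct bits and 0 errors the posterior is Beta(8+k, 4), with mean (8+k)/(8+4+k).
Set (8+k)/(12+k) > 0.72 and solve: k > (0.72·12 − 8)/(1 − 0.72) = 2.286.
The smallest integer exceeding 2.286 is 3.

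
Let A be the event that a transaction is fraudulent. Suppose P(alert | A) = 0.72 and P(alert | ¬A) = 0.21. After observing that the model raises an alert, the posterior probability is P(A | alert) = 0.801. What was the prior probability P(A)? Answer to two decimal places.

P(A) = 0.54

Bayes' rule in odds form gives O(A|E) = O(A)·[P(E|A)/P(E|¬A)], hence O(A) = O(A|E)/LR.
Posterior odds = 0.801/(1−0.801) = 4.0251. LR = 0.72/0.21 = 3.4286.
Prior odds = 4.0251/3.4286 = 1.1740, so P(A) = 1.1740/(1+1.1740) ≈ 0.54.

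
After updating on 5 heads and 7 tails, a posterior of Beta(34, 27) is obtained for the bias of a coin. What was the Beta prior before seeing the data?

Beta(29, 20)

Under Beta–binomial conjugacy the posterior parameters are (a+s, b+f).
Subtract the data counts: 34−5=29, 27−7=20.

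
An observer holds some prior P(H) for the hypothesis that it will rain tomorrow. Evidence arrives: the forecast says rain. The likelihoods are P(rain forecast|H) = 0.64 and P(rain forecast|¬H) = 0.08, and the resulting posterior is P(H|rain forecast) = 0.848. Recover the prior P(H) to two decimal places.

Bayes' rule in odds form gives O(H|E) = O(H)·[P(E|H)/P(E|¬H)], hence O(H) = O(H|E)/LR.
Posterior odds = 0.848/(1−0.848) = 5.5789. LR = 0.64/0.08 = 8.0000.
Prior odds = 5.5789/8.0000 = 0.6974, so P(H) = 0.6974/(1+0.6974) ≈ 0.41.

P(H) = 0.41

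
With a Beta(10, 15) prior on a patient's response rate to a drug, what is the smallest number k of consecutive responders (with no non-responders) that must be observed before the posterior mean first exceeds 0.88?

After k responders and 0 non-responders the posterior is Beta(10+k, 15), with mean (10+k)/(10+15+k).
Set (10+k)/(25+k) > 0.88 and solve: k > (0.88·25 − 10)/(1 − 0.88) = 100.000.
The smallest integer exceeding 100.000 is 101, and checking k=101: (111)/(126) = 0.8810 > 0.88.

k = 101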